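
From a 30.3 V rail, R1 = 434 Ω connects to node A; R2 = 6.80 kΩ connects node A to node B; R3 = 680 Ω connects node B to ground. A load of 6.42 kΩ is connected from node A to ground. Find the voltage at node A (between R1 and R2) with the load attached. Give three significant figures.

V ≈ 26.9 V

Below node A the series string R2+R3 = 7480 Ω sits in parallel with the 6420 Ω load: 3455 Ω.
V_A = 30.3 × 3455/(434 + 3455) = 26.9 V.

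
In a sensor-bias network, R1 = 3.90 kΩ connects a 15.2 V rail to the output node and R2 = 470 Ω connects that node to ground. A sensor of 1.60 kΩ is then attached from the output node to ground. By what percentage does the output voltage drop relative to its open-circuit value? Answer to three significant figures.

20.8 %

The divider's output (Thévenin) resistance is R1‖R2 = 419.5 Ω.
Fractional drop under load = R_th/(R_th + R_L) = 419.5 / (419.5 + 1600) = 0.2077.
So the output falls by 20.8 %.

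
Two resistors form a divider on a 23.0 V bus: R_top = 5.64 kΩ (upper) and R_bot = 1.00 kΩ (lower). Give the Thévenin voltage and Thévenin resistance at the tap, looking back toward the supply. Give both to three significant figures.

V_th is the open-circuit tap voltage: 23.0 × 1.00/(5.64 + 1.00) = 3.46 V.
With the supply zeroed, R_top and R_bot appear in parallel from the tap: R_th = R_top‖R_bot = (5.64 × 1.00)/6.640 = 849 Ω.

V_th = 3.46 V, R_th = 849 Ω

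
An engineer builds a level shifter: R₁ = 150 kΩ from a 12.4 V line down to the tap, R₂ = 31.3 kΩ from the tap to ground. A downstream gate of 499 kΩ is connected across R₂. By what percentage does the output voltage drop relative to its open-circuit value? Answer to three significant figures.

The divider's output (Thévenin) resistance is R₁‖R₂ = 25.90 kΩ.
Fractional drop under load = R_th/(R_th + R_L) = 25.90 / (25.90 + 499) = 0.04934.
So the output falls by 4.93 %.

4.93 %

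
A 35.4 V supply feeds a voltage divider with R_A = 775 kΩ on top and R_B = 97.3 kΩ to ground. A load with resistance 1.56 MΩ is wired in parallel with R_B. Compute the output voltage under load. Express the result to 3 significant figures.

The load sits in parallel with R_B: R_B‖R_L = (97.3 × 1560) / (97.3 + 1560) = 91.59 kΩ.
V_out = 35.4 × 91.59 / (775 + 91.59) = 35.4 × 91.59/866.6 = 3.74 V.

V_out ≈ 3.74 V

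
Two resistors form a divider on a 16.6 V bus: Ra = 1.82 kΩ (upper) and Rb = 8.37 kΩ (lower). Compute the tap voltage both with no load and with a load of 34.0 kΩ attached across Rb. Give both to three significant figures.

Open-circuit: V = 16.6 × 8.37/(1.82 + 8.37) = 13.6 V.
With the load, Rb becomes Rb‖R_L = 6.717 kΩ, so V = 16.6 × 6.717/8.537 = 13.1 V.

Unloaded: 13.6 V; loaded: 13.1 V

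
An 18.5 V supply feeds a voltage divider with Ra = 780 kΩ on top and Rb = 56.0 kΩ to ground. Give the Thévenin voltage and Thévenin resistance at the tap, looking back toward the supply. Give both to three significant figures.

V_th is the open-circuit tap voltage: 18.5 × 56.0/(780 + 56.0) = 1.24 V.
With the supply zeroed, Ra and Rb appear in parallel from the tap: R_th = Ra‖Rb = (780 × 56.0)/836.0 = 52.2 kΩ.

V_th = 1.24 V, R_th = 52.2 kΩ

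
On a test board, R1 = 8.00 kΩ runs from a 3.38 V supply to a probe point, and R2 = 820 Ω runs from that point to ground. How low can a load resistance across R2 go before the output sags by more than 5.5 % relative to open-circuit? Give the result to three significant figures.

R_L(min) ≈ 12.8 kΩ

Output resistance R_th = R1‖R2 = (8000 × 820)/8820 = 743.8 Ω.
The fractional drop is R_th/(R_th + R_L); requiring this ≤ 0.0550 gives R_L ≥ R_th(1/0.0550 − 1) = 743.8 × 17.18 = 12.8 kΩ.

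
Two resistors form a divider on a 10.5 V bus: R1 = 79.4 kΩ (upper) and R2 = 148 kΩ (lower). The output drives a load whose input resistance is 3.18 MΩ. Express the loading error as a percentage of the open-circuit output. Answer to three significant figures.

The divider's output (Thévenin) resistance is R1‖R2 = 51.68 kΩ.
Fractional drop under load = R_th/(R_th + R_L) = 51.68 / (51.68 + 3180) = 0.01599.
So the output falls by 1.60 %.

1.60 %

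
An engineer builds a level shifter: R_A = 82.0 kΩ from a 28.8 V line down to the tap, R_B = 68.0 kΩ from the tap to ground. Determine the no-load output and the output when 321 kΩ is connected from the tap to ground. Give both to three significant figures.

Open-circuit: V = 28.8 × 68.0/(82.0 + 68.0) = 13.1 V.
With the load, R_B becomes R_B‖R_L = 56.11 kΩ, so V = 28.8 × 56.11/138.1 = 11.7 V.

Unloaded: 13.1 V; loaded: 11.7 V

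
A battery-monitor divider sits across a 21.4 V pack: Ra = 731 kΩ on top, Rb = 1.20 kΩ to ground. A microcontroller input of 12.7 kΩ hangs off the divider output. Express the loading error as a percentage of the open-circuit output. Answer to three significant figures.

Unloaded V = 21.4 × 1.20/732.2 = 0.035072 V.
Loaded: Rb‖R_L = 1.096 kΩ, giving V = 21.4 × 1.096/732.1 = 0.032049 V.
Drop = (0.035072 − 0.032049) / 0.035072 = 8.62 %.

8.62 %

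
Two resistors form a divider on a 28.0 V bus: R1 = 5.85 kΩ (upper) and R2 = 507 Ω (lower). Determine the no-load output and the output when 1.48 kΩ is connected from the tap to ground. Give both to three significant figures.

Unloaded: 2.23 V; loaded: 1.70 V

Open-circuit: V = 28.0 × 507/(5850 + 507) = 2.23 V.
With the load, R2 becomes R2‖R_L = 377.6 Ω, so V = 28.0 × 377.6/6228 = 1.70 V.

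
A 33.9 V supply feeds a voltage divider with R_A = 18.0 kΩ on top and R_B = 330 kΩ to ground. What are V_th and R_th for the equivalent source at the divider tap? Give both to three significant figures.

V_th = 32.1 V, R_th = 17.1 kΩ

V_th is the open-circuit tap voltage: 33.9 × 330/(18.0 + 330) = 32.1 V.
With the supply zeroed, R_A and R_B appear in parallel from the tap: R_th = R_A‖R_B = (18.0 × 330)/348.0 = 17.1 kΩ.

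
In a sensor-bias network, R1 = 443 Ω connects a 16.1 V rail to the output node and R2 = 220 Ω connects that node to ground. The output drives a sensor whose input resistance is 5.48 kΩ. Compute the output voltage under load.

V_out ≈ 5.20 V

The load sits in parallel with R2: R2‖R_L = (220 × 5480) / (220 + 5480) = 211.5 Ω.
V_out = 16.1 × 211.5 / (443 + 211.5) = 16.1 × 211.5/654.5 = 5.20 V.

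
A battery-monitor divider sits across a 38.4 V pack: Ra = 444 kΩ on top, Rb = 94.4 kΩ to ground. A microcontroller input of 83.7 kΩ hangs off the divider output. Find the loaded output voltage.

V_out ≈ 3.49 V

The load sits in parallel with Rb: Rb‖R_L = (94.4 × 83.7) / (94.4 + 83.7) = 44.36 kΩ.
V_out = 38.4 × 44.36 / (444 + 44.36) = 38.4 × 44.36/488.4 = 3.49 V.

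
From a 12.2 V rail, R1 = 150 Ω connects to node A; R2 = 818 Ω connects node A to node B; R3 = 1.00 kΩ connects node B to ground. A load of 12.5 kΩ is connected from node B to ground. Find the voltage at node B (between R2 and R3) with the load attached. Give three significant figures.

At node B, R3 is in parallel with the load: R3‖R_L = 925.9 Ω.
Below node A the resistance is R2 + (R3‖R_L) = 1744 Ω, so V_A = 12.2 × 1744/1894 = 11.23 V.
Then V_B = V_A × (R3‖R_L)/(R2 + R3‖R_L) = 11.23 × 925.9/1744 = 5.96 V.

V ≈ 5.96 V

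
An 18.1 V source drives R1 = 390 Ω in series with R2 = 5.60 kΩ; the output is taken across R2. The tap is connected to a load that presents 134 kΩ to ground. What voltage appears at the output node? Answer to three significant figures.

V_out ≈ 16.9 V

The load sits in parallel with R2: R2‖R_L = (5600 × 134000) / (5600 + 134000) = 5375 Ω.
V_out = 18.1 × 5375 / (390 + 5375) = 18.1 × 5375/5765 = 16.9 V.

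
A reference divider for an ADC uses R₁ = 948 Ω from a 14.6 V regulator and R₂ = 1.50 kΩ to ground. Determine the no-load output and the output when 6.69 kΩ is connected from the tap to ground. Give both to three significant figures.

Open-circuit: V = 14.6 × 1500/(948 + 1500) = 8.95 V.
With the load, R₂ becomes R₂‖R_L = 1225 Ω, so V = 14.6 × 1225/2173 = 8.23 V.

Unloaded: 8.95 V; loaded: 8.23 V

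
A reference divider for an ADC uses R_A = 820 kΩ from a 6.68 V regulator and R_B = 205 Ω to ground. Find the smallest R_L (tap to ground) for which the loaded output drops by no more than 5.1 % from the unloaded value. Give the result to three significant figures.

Output resistance R_th = R_A‖R_B = (820000 × 205)/820200 = 204.9 Ω.
The fractional drop is R_th/(R_th + R_L); requiring this ≤ 0.0510 gives R_L ≥ R_th(1/0.0510 − 1) = 204.9 × 18.61 = 3.81 kΩ.

R_L(min) ≈ 3.81 kΩ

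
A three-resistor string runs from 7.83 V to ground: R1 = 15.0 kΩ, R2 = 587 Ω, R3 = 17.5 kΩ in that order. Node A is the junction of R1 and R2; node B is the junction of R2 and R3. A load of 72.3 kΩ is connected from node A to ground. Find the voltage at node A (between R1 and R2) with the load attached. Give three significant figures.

Below node A the series string R2+R3 = 18090 Ω sits in parallel with the 72300 Ω load: 14470 Ω.
V_A = 7.83 × 14470/(15000 + 14470) = 3.84 V.

V ≈ 3.84 V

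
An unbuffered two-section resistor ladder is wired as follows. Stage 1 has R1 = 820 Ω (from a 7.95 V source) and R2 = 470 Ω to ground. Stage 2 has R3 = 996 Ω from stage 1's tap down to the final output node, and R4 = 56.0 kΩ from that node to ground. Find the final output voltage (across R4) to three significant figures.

V_out ≈ 2.83 V

Stage 2 presents R3+R4 = 57000 Ω as a load on stage 1's tap.
Stage 1's lower leg becomes R2‖(R3+R4) = 466.2 Ω, so V_mid = 7.95 × 466.2/1286 = 2.881 V.
Stage 2 is itself unloaded: V_out = V_mid × R4/(R3+R4) = 2.881 × 56000/57000 = 2.83 V.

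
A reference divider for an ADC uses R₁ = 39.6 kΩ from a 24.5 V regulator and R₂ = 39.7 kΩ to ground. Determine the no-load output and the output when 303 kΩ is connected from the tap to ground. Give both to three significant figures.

Unloaded: 12.3 V; loaded: 11.5 V

Open-circuit: V = 24.5 × 39.7/(39.6 + 39.7) = 12.3 V.
With the load, R₂ becomes R₂‖R_L = 35.10 kΩ, so V = 24.5 × 35.10/74.70 = 11.5 V.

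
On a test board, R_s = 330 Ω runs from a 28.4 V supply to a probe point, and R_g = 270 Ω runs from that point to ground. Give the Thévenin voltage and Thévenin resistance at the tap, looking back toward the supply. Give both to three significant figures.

V_th = 12.8 V, R_th = 148 Ω

V_th is the open-circuit tap voltage: 28.4 × 270/(330 + 270) = 12.8 V.
With the supply zeroed, R_s and R_g appear in parallel from the tap: R_th = R_s‖R_g = (330 × 270)/600.0 = 148 Ω.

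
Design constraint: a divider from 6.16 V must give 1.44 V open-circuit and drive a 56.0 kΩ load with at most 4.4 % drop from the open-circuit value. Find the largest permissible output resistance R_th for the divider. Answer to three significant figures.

R_th ≤ 2.58 kΩ

Loading drop = R_th/(R_th + R_L) ≤ 0.0440, so R_th ≤ R_L · ε/(1−ε) = 56.0 kΩ × 0.0440/0.9560 = 2.58 kΩ.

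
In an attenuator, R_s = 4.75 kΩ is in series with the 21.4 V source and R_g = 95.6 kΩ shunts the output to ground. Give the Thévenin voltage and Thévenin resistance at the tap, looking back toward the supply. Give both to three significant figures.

V_th = 20.4 V, R_th = 4.53 kΩ

V_th is the open-circuit tap voltage: 21.4 × 95.6/(4.75 + 95.6) = 20.4 V.
With the supply zeroed, R_s and R_g appear in parallel from the tap: R_th = R_s‖R_g = (4.75 × 95.6)/100.3 = 4.53 kΩ.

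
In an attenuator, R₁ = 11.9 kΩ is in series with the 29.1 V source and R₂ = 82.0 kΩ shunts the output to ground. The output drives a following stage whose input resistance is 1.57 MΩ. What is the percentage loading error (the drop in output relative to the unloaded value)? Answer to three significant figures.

0.658 %

The divider's output (Thévenin) resistance is R₁‖R₂ = 10.39 kΩ.
Fractional drop under load = R_th/(R_th + R_L) = 10.39 / (10.39 + 1570) = 0.006576.
So the output falls by 0.658 %.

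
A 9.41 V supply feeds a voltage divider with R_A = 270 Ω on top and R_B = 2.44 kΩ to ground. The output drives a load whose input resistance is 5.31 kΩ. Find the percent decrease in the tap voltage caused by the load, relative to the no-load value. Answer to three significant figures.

4.38 %

The divider's output (Thévenin) resistance is R_A‖R_B = 243.1 Ω.
Fractional drop under load = R_th/(R_th + R_L) = 243.1 / (243.1 + 5310) = 0.04378.
So the output falls by 4.38 %.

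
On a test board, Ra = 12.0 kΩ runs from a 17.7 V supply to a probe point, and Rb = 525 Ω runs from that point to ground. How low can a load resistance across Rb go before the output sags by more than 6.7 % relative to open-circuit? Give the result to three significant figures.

Output resistance R_th = Ra‖Rb = (12000 × 525)/12520 = 503.0 Ω.
The fractional drop is R_th/(R_th + R_L); requiring this ≤ 0.0670 gives R_L ≥ R_th(1/0.0670 − 1) = 503.0 × 13.93 = 7.00 kΩ.

R_L(min) ≈ 7.00 kΩ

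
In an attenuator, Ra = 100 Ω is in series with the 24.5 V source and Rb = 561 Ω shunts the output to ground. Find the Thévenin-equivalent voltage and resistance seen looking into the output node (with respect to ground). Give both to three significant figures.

V_th is the open-circuit tap voltage: 24.5 × 561/(100 + 561) = 20.8 V.
With the supply zeroed, Ra and Rb appear in parallel from the tap: R_th = Ra‖Rb = (100 × 561)/661.0 = 84.9 Ω.

V_th = 20.8 V, R_th = 84.9 Ω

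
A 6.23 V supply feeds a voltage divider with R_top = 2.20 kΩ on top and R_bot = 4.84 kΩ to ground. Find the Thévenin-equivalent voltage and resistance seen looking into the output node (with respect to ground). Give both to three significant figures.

V_th = 4.28 V, R_th = 1.51 kΩ

V_th is the open-circuit tap voltage: 6.23 × 4.84/(2.20 + 4.84) = 4.28 V.
With the supply zeroed, R_top and R_bot appear in parallel from the tap: R_th = R_top‖R_bot = (2.20 × 4.84)/7.040 = 1.51 kΩ.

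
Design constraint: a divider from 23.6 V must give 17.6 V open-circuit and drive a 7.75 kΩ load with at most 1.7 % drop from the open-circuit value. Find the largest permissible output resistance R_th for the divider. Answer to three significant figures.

R_th ≤ 134 Ω

Loading drop = R_th/(R_th + R_L) ≤ 0.0170, so R_th ≤ R_L · ε/(1−ε) = 7.75 kΩ × 0.0170/0.9830 = 134 Ω.
(Any R1, R2 with R2/(R1+R2) = 0.746 and R1‖R2 ≤ 134 Ω will meet the spec.)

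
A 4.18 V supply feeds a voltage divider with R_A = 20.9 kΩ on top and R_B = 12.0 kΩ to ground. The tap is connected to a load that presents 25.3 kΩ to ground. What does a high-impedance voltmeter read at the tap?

V_out ≈ 1.17 V

The load sits in parallel with R_B: R_B‖R_L = (12.0 × 25.3) / (12.0 + 25.3) = 8.139 kΩ.
V_out = 4.18 × 8.139 / (20.9 + 8.139) = 4.18 × 8.139/29.04 = 1.17 V.
(Unloaded it would have been 1.52 V.)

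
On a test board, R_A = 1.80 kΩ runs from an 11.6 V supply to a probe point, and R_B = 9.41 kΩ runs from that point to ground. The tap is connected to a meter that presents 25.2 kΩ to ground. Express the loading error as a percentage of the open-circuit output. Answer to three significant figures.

The divider's output (Thévenin) resistance is R_A‖R_B = 1.511 kΩ.
Fractional drop under load = R_th/(R_th + R_L) = 1.511 / (1.511 + 25.2) = 0.05657.
So the output falls by 5.66 %.

5.66 %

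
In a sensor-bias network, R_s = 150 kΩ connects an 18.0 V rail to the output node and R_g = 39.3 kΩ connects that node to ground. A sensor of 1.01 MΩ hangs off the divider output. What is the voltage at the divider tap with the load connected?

The load sits in parallel with R_g: R_g‖R_L = (39.3 × 1010) / (39.3 + 1010) = 37.83 kΩ.
V_out = 18.0 × 37.83 / (150 + 37.83) = 18.0 × 37.83/187.8 = 3.63 V.

V_out ≈ 3.63 V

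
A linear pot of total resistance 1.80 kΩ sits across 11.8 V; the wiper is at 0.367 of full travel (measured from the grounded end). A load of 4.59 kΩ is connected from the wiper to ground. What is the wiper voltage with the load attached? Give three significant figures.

The wiper splits the pot into (1−α)R = 1139 Ω above and αR = 660.6 Ω below.
Lower section ‖ load = 577.5 Ω.
V_wiper = 11.8 × 577.5/(1139 + 577.5) = 3.97 V.

V ≈ 3.97 V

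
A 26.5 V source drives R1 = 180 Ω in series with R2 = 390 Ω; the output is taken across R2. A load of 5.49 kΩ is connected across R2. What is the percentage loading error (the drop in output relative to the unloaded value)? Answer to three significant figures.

2.19 %

The divider's output (Thévenin) resistance is R1‖R2 = 123.2 Ω.
Fractional drop under load = R_th/(R_th + R_L) = 123.2 / (123.2 + 5490) = 0.02194.
So the output falls by 2.19 %.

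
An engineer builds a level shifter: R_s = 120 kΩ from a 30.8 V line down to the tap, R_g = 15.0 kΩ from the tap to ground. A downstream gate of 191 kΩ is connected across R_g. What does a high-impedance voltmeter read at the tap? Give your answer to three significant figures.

The load sits in parallel with R_g: R_g‖R_L = (15.0 × 191) / (15.0 + 191) = 13.91 kΩ.
V_out = 30.8 × 13.91 / (120 + 13.91) = 30.8 × 13.91/133.9 = 3.20 V.
(Unloaded it would have been 3.42 V.)

V_out ≈ 3.20 V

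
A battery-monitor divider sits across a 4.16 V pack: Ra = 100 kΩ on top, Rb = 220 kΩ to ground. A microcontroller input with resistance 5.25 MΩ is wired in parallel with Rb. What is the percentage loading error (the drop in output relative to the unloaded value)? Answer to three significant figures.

1.29 %

The divider's output (Thévenin) resistance is Ra‖Rb = 68.75 kΩ.
Fractional drop under load = R_th/(R_th + R_L) = 68.75 / (68.75 + 5250) = 0.01293.
So the output falls by 1.29 %.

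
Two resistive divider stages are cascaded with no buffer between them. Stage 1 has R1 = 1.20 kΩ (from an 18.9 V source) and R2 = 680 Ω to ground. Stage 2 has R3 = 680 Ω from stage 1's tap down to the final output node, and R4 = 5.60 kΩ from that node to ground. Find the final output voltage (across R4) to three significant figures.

Stage 2 presents R3+R4 = 6280 Ω as a load on stage 1's tap.
Stage 1's lower leg becomes R2‖(R3+R4) = 613.6 Ω, so V_mid = 18.9 × 613.6/1814 = 6.394 V.
Stage 2 is itself unloaded: V_out = V_mid × R4/(R3+R4) = 6.394 × 5600/6280 = 5.70 V.

V_out ≈ 5.70 V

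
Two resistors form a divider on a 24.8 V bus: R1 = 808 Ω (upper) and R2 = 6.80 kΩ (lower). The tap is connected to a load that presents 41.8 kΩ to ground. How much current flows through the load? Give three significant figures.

I_L ≈ 0.521 mA

R2‖R_L = 5849 Ω; V_out = 24.8 × 5849/6657 = 21.79 V.
I_L = V_out / R_L = 21.79 / 41.8 kΩ = 0.521 mA.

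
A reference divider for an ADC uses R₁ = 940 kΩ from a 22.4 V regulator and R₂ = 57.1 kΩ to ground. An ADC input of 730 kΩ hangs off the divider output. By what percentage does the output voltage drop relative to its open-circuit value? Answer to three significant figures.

6.87 %

The divider's output (Thévenin) resistance is R₁‖R₂ = 53.83 kΩ.
Fractional drop under load = R_th/(R_th + R_L) = 53.83 / (53.83 + 730) = 0.06868.
So the output falls by 6.87 %.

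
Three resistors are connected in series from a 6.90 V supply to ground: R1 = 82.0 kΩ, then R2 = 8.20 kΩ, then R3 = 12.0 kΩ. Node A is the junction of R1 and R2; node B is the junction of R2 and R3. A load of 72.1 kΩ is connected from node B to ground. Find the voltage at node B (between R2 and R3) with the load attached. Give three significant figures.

At node B, R3 is in parallel with the load: R3‖R_L = 10.29 kΩ.
Below node A the resistance is R2 + (R3‖R_L) = 18.49 kΩ, so V_A = 6.90 × 18.49/100.5 = 1.269 V.
Then V_B = V_A × (R3‖R_L)/(R2 + R3‖R_L) = 1.269 × 10.29/18.49 = 0.706 V.

V ≈ 0.706 V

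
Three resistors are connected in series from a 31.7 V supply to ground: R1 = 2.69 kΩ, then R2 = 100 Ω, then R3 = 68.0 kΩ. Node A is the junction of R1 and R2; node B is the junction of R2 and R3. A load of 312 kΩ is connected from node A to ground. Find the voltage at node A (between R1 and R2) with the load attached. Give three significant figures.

Below node A the series string R2+R3 = 68100 Ω sits in parallel with the 312000 Ω load: 55900 Ω.
V_A = 31.7 × 55900/(2690 + 55900) = 30.2 V.

V ≈ 30.2 V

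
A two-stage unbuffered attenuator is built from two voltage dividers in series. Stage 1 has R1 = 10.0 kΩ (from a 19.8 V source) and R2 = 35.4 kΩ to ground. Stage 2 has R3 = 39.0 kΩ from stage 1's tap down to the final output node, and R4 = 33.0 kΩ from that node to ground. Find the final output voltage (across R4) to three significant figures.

V_out ≈ 6.38 V

Stage 2 presents R3+R4 = 72.00 kΩ as a load on stage 1's tap.
Stage 1's lower leg becomes R2‖(R3+R4) = 23.73 kΩ, so V_mid = 19.8 × 23.73/33.73 = 13.93 V.
Stage 2 is itself unloaded: V_out = V_mid × R4/(R3+R4) = 13.93 × 33.0/72.00 = 6.38 V.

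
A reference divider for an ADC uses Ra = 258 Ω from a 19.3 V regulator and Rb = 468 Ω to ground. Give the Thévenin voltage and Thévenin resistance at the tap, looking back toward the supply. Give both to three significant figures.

V_th is the open-circuit tap voltage: 19.3 × 468/(258 + 468) = 12.4 V.
With the supply zeroed, Ra and Rb appear in parallel from the tap: R_th = Ra‖Rb = (258 × 468)/726.0 = 166 Ω.

V_th = 12.4 V, R_th = 166 Ω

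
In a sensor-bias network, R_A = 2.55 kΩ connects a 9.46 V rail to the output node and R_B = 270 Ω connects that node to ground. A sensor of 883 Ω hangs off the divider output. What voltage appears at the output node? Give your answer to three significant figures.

V_out ≈ 0.710 V

The load sits in parallel with R_B: R_B‖R_L = (270 × 883) / (270 + 883) = 206.8 Ω.
V_out = 9.46 × 206.8 / (2550 + 206.8) = 9.46 × 206.8/2757 = 0.710 V.
(Unloaded it would have been 0.906 V.)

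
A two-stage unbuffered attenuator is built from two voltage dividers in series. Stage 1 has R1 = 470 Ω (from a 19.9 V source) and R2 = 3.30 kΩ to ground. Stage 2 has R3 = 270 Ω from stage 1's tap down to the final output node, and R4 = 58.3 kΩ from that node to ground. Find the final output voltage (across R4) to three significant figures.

V_out ≈ 17.2 V

Stage 2 presents R3+R4 = 58570 Ω as a load on stage 1's tap.
Stage 1's lower leg becomes R2‖(R3+R4) = 3124 Ω, so V_mid = 19.9 × 3124/3594 = 17.30 V.
Stage 2 is itself unloaded: V_out = V_mid × R4/(R3+R4) = 17.30 × 58300/58570 = 17.2 V.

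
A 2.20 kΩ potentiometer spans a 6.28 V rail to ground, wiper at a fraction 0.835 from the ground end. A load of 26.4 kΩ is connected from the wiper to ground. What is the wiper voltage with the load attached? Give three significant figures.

The wiper splits the pot into (1−α)R = 363.0 Ω above and αR = 1837 Ω below.
Lower section ‖ load = 1717 Ω.
V_wiper = 6.28 × 1717/(363.0 + 1717) = 5.18 V.

V ≈ 5.18 V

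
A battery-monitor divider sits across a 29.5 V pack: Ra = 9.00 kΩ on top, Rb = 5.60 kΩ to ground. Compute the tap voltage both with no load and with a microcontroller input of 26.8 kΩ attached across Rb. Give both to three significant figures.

Unloaded: 11.3 V; loaded: 10.0 V

Open-circuit: V = 29.5 × 5.60/(9.00 + 5.60) = 11.3 V.
With the load, Rb becomes Rb‖R_L = 4.632 kΩ, so V = 29.5 × 4.632/13.63 = 10.0 V.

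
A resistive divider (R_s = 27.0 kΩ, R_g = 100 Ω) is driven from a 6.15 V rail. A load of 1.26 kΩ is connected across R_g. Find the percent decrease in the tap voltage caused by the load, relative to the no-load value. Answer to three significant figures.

The divider's output (Thévenin) resistance is R_s‖R_g = 99.63 Ω.
Fractional drop under load = R_th/(R_th + R_L) = 99.63 / (99.63 + 1260) = 0.07328.
So the output falls by 7.33 %.

7.33 %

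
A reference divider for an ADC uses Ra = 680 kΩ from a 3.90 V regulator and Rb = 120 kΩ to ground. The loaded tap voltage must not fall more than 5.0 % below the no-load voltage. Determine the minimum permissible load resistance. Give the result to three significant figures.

Output resistance R_th = Ra‖Rb = (680 × 120)/800.0 = 102.0 kΩ.
The fractional drop is R_th/(R_th + R_L); requiring this ≤ 0.0500 gives R_L ≥ R_th(1/0.0500 − 1) = 102.0 × 19.00 = 1.94 MΩ.

R_L(min) ≈ 1.94 MΩ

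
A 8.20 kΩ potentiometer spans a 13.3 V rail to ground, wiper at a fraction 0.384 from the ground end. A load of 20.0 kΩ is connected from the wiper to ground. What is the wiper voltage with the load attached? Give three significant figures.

V ≈ 4.66 V

The wiper splits the pot into (1−α)R = 5.051 kΩ above and αR = 3.149 kΩ below.
Lower section ‖ load = 2.720 kΩ.
V_wiper = 13.3 × 2.720/(5.051 + 2.720) = 4.66 V.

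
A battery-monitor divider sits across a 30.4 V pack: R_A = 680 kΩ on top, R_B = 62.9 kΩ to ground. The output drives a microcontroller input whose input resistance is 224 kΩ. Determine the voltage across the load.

V_out ≈ 2.05 V

The load sits in parallel with R_B: R_B‖R_L = (62.9 × 224) / (62.9 + 224) = 49.11 kΩ.
V_out = 30.4 × 49.11 / (680 + 49.11) = 30.4 × 49.11/729.1 = 2.05 V.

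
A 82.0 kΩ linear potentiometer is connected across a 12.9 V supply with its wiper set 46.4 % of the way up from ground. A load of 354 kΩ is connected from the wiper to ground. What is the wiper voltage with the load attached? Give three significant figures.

The wiper splits the pot into (1−α)R = 43.95 kΩ above and αR = 38.05 kΩ below.
Lower section ‖ load = 34.36 kΩ.
V_wiper = 12.9 × 34.36/(43.95 + 34.36) = 5.66 V.

V ≈ 5.66 V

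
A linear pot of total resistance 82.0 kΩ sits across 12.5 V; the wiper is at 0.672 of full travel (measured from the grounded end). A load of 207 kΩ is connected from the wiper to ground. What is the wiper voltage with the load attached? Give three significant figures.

V ≈ 7.73 V

The wiper splits the pot into (1−α)R = 26.90 kΩ above and αR = 55.10 kΩ below.
Lower section ‖ load = 43.52 kΩ.
V_wiper = 12.5 × 43.52/(26.90 + 43.52) = 7.73 V.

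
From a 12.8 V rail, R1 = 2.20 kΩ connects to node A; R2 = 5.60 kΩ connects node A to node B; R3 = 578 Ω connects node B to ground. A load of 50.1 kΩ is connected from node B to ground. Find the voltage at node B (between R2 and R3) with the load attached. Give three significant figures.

At node B, R3 is in parallel with the load: R3‖R_L = 571.4 Ω.
Below node A the resistance is R2 + (R3‖R_L) = 6171 Ω, so V_A = 12.8 × 6171/8371 = 9.436 V.
Then V_B = V_A × (R3‖R_L)/(R2 + R3‖R_L) = 9.436 × 571.4/6171 = 0.874 V.

V ≈ 0.874 V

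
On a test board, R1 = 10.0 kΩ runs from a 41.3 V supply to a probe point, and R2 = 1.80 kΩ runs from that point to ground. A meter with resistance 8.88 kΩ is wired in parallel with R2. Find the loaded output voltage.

V_out ≈ 5.38 V

The load sits in parallel with R2: R2‖R_L = (1.80 × 8.88) / (1.80 + 8.88) = 1.497 kΩ.
V_out = 41.3 × 1.497 / (10.0 + 1.497) = 41.3 × 1.497/11.50 = 5.38 V.
(Unloaded it would have been 6.30 V.)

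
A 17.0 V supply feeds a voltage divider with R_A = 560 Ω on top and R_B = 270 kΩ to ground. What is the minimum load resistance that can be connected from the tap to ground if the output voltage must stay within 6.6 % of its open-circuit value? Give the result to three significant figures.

R_L(min) ≈ 7.91 kΩ

Output resistance R_th = R_A‖R_B = (560 × 270000)/270600 = 558.8 Ω.
The fractional drop is R_th/(R_th + R_L); requiring this ≤ 0.0660 gives R_L ≥ R_th(1/0.0660 − 1) = 558.8 × 14.15 = 7.91 kΩ.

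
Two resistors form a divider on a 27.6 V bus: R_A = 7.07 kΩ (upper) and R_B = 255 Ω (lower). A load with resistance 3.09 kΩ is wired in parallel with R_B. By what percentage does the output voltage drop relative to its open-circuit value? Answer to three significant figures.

The divider's output (Thévenin) resistance is R_A‖R_B = 246.1 Ω.
Fractional drop under load = R_th/(R_th + R_L) = 246.1 / (246.1 + 3090) = 0.07378.
So the output falls by 7.38 %.

7.38 %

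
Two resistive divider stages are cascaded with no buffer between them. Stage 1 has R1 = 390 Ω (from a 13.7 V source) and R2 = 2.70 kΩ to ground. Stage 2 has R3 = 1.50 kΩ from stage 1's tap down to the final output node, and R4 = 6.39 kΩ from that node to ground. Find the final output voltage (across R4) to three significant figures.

V_out ≈ 9.29 V

Stage 2 presents R3+R4 = 7890 Ω as a load on stage 1's tap.
Stage 1's lower leg becomes R2‖(R3+R4) = 2012 Ω, so V_mid = 13.7 × 2012/2402 = 11.48 V.
Stage 2 is itself unloaded: V_out = V_mid × R4/(R3+R4) = 11.48 × 6390/7890 = 9.29 V.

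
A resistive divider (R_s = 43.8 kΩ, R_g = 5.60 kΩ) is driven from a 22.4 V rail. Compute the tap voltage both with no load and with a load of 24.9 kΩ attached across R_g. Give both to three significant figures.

Unloaded: 2.54 V; loaded: 2.12 V

Open-circuit: V = 22.4 × 5.60/(43.8 + 5.60) = 2.54 V.
With the load, R_g becomes R_g‖R_L = 4.572 kΩ, so V = 22.4 × 4.572/48.37 = 2.12 V.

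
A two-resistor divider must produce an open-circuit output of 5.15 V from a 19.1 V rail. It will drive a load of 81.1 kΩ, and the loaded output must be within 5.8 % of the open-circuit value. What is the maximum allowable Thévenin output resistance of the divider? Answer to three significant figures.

R_th ≤ 4.99 kΩ

Loading drop = R_th/(R_th + R_L) ≤ 0.0580, so R_th ≤ R_L · ε/(1−ε) = 81.1 kΩ × 0.0580/0.9420 = 4.99 kΩ.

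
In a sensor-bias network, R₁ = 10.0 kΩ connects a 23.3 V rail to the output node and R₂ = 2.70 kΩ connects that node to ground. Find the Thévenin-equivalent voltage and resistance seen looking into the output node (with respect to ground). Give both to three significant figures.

V_th = 4.95 V, R_th = 2.13 kΩ

V_th is the open-circuit tap voltage: 23.3 × 2.70/(10.0 + 2.70) = 4.95 V.
With the supply zeroed, R₁ and R₂ appear in parallel from the tap: R_th = R₁‖R₂ = (10.0 × 2.70)/12.70 = 2.13 kΩ.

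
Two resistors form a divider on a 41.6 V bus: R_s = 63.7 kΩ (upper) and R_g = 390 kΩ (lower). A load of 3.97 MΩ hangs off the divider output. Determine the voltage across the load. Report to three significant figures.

The load sits in parallel with R_g: R_g‖R_L = (390 × 3970) / (390 + 3970) = 355.1 kΩ.
V_out = 41.6 × 355.1 / (63.7 + 355.1) = 41.6 × 355.1/418.8 = 35.3 V.

V_out ≈ 35.3 V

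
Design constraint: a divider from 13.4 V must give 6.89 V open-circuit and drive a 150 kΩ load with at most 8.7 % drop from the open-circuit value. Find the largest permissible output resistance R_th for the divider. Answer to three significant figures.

R_th ≤ 14.3 kΩ

Loading drop = R_th/(R_th + R_L) ≤ 0.0870, so R_th ≤ R_L · ε/(1−ε) = 150 kΩ × 0.0870/0.9130 = 14.3 kΩ.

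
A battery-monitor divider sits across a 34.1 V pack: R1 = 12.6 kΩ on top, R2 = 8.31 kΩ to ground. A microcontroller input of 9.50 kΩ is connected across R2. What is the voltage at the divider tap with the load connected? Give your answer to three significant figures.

V_out ≈ 8.87 V

The load sits in parallel with R2: R2‖R_L = (8.31 × 9.50) / (8.31 + 9.50) = 4.433 kΩ.
V_out = 34.1 × 4.433 / (12.6 + 4.433) = 34.1 × 4.433/17.03 = 8.87 V.
(Unloaded it would have been 13.6 V.)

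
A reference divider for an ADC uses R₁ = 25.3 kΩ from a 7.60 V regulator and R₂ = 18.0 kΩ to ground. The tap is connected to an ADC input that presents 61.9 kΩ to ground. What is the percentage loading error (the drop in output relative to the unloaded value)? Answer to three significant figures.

14.5 %

Unloaded V = 7.60 × 18.0/43.30 = 3.1594 V.
Loaded: R₂‖R_L = 13.94 kΩ, giving V = 7.60 × 13.94/39.24 = 2.7005 V.
Drop = (3.1594 − 2.7005) / 3.1594 = 14.5 %.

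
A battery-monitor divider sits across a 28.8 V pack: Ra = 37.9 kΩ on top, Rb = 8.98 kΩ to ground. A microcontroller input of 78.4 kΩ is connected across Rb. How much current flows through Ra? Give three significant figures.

I ≈ 0.627 mA

Rb‖R_L = 8.057 kΩ, so the source sees Ra + Rb‖R_L = 45.96 kΩ.
I = 28.8 V / 45.96 kΩ = 0.627 mA.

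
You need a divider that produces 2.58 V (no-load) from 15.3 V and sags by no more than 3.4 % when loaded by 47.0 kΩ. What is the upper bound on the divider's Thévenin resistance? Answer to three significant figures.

Loading drop = R_th/(R_th + R_L) ≤ 0.0340, so R_th ≤ R_L · ε/(1−ε) = 47.0 kΩ × 0.0340/0.9660 = 1.65 kΩ.

R_th ≤ 1.65 kΩ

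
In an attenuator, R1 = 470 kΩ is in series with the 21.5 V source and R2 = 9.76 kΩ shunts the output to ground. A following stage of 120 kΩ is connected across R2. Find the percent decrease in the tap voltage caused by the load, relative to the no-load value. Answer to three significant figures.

The divider's output (Thévenin) resistance is R1‖R2 = 9.561 kΩ.
Fractional drop under load = R_th/(R_th + R_L) = 9.561 / (9.561 + 120) = 0.07380.
So the output falls by 7.38 %.

7.38 %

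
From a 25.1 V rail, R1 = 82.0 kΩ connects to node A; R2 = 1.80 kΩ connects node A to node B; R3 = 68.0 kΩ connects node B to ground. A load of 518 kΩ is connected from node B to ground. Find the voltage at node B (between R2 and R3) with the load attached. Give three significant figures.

At node B, R3 is in parallel with the load: R3‖R_L = 60.11 kΩ.
Below node A the resistance is R2 + (R3‖R_L) = 61.91 kΩ, so V_A = 25.1 × 61.91/143.9 = 10.80 V.
Then V_B = V_A × (R3‖R_L)/(R2 + R3‖R_L) = 10.80 × 60.11/61.91 = 10.5 V.

V ≈ 10.5 V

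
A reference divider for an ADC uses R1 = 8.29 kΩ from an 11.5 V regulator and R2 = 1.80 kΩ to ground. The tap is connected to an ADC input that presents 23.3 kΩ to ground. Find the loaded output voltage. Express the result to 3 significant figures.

The load sits in parallel with R2: R2‖R_L = (1.80 × 23.3) / (1.80 + 23.3) = 1.671 kΩ.
V_out = 11.5 × 1.671 / (8.29 + 1.671) = 11.5 × 1.671/9.961 = 1.93 V.

V_out ≈ 1.93 V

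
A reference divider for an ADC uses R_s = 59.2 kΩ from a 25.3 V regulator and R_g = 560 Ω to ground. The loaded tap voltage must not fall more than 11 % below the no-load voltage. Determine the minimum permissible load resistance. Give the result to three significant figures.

R_L(min) ≈ 4.49 kΩ

Output resistance R_th = R_s‖R_g = (59200 × 560)/59760 = 554.8 Ω.
The fractional drop is R_th/(R_th + R_L); requiring this ≤ 0.110 gives R_L ≥ R_th(1/0.110 − 1) = 554.8 × 8.091 = 4.49 kΩ.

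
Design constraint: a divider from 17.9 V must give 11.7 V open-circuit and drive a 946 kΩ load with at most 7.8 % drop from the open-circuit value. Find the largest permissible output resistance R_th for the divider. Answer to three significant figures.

Loading drop = R_th/(R_th + R_L) ≤ 0.0780, so R_th ≤ R_L · ε/(1−ε) = 946 kΩ × 0.0780/0.9220 = 80.0 kΩ.

R_th ≤ 80.0 kΩ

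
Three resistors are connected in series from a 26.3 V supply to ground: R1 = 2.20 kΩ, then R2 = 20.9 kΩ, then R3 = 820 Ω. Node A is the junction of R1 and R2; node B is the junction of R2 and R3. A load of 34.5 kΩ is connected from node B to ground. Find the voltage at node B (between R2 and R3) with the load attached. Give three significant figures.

At node B, R3 is in parallel with the load: R3‖R_L = 801.0 Ω.
Below node A the resistance is R2 + (R3‖R_L) = 21700 Ω, so V_A = 26.3 × 21700/23900 = 23.88 V.
Then V_B = V_A × (R3‖R_L)/(R2 + R3‖R_L) = 23.88 × 801.0/21700 = 0.881 V.

V ≈ 0.881 V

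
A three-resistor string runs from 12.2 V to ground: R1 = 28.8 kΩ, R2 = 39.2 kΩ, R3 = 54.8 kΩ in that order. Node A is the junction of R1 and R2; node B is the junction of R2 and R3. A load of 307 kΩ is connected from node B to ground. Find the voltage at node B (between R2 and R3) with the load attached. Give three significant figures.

V ≈ 4.95 V

At node B, R3 is in parallel with the load: R3‖R_L = 46.50 kΩ.
Below node A the resistance is R2 + (R3‖R_L) = 85.70 kΩ, so V_A = 12.2 × 85.70/114.5 = 9.131 V.
Then V_B = V_A × (R3‖R_L)/(R2 + R3‖R_L) = 9.131 × 46.50/85.70 = 4.95 V.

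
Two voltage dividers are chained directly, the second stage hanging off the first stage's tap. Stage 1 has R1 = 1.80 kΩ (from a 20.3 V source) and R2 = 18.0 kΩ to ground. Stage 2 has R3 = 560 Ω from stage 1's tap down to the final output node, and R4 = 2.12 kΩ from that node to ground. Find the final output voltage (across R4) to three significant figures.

Stage 2 presents R3+R4 = 2680 Ω as a load on stage 1's tap.
Stage 1's lower leg becomes R2‖(R3+R4) = 2333 Ω, so V_mid = 20.3 × 2333/4133 = 11.46 V.
Stage 2 is itself unloaded: V_out = V_mid × R4/(R3+R4) = 11.46 × 2120/2680 = 9.06 V.

V_out ≈ 9.06 V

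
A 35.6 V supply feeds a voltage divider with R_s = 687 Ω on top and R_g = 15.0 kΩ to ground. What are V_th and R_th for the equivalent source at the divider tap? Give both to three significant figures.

V_th is the open-circuit tap voltage: 35.6 × 15000/(687 + 15000) = 34.0 V.
With the supply zeroed, R_s and R_g appear in parallel from the tap: R_th = R_s‖R_g = (687 × 15000)/15690 = 657 Ω.

V_th = 34.0 V, R_th = 657 Ω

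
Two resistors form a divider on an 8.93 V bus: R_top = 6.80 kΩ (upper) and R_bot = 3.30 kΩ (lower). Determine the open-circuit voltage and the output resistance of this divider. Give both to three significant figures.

V_th = 2.92 V, R_th = 2.22 kΩ

V_th is the open-circuit tap voltage: 8.93 × 3.30/(6.80 + 3.30) = 2.92 V.
With the supply zeroed, R_top and R_bot appear in parallel from the tap: R_th = R_top‖R_bot = (6.80 × 3.30)/10.10 = 2.22 kΩ.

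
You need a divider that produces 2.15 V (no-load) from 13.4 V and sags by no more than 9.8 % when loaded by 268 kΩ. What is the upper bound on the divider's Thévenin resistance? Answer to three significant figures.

Loading drop = R_th/(R_th + R_L) ≤ 0.0980, so R_th ≤ R_L · ε/(1−ε) = 268 kΩ × 0.0980/0.9020 = 29.1 kΩ.
(Any R1, R2 with R2/(R1+R2) = 0.160 and R1‖R2 ≤ 29.1 kΩ will meet the spec.)

R_th ≤ 29.1 kΩ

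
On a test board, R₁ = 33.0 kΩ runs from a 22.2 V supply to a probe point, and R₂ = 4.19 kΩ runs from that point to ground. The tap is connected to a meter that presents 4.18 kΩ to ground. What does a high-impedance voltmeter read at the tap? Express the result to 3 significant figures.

The load sits in parallel with R₂: R₂‖R_L = (4.19 × 4.18) / (4.19 + 4.18) = 2.092 kΩ.
V_out = 22.2 × 2.092 / (33.0 + 2.092) = 22.2 × 2.092/35.09 = 1.32 V.

V_out ≈ 1.32 V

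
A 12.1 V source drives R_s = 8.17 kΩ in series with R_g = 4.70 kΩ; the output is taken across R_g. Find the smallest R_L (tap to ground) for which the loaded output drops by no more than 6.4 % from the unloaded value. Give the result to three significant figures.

R_L(min) ≈ 43.6 kΩ

Output resistance R_th = R_s‖R_g = (8.17 × 4.70)/12.87 = 2.984 kΩ.
The fractional drop is R_th/(R_th + R_L); requiring this ≤ 0.0640 gives R_L ≥ R_th(1/0.0640 − 1) = 2.984 × 14.62 = 43.6 kΩ.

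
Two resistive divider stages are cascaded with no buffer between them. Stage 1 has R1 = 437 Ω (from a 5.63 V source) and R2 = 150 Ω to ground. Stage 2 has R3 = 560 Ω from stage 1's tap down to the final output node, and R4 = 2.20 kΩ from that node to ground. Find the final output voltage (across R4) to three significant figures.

Stage 2 presents R3+R4 = 2760 Ω as a load on stage 1's tap.
Stage 1's lower leg becomes R2‖(R3+R4) = 142.3 Ω, so V_mid = 5.63 × 142.3/579.3 = 1.383 V.
Stage 2 is itself unloaded: V_out = V_mid × R4/(R3+R4) = 1.383 × 2200/2760 = 1.10 V.

V_out ≈ 1.10 V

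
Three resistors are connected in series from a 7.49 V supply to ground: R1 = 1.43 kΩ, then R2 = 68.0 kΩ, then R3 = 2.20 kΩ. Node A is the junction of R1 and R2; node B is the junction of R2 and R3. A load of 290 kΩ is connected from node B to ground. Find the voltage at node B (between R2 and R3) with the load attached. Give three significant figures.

At node B, R3 is in parallel with the load: R3‖R_L = 2.183 kΩ.
Below node A the resistance is R2 + (R3‖R_L) = 70.18 kΩ, so V_A = 7.49 × 70.18/71.61 = 7.340 V.
Then V_B = V_A × (R3‖R_L)/(R2 + R3‖R_L) = 7.340 × 2.183/70.18 = 0.228 V.

V ≈ 0.228 V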